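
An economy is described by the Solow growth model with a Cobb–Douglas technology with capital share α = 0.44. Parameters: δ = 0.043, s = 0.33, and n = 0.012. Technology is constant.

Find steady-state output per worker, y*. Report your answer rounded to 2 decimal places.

y* ≈ 4.09

Steady state requires s·f(k) = (n + δ)·k, i.e. s·k^α = (n + δ)·k.
Dividing both sides by k: k^(1−α) = s / (n + δ).
k^0.56 = 0.33 / (0.012 + 0.043) = 0.33 / 0.055 = 6.0000
k* = 6.0000^(1/0.56) ≈ 24.5220
y* = (k*)^α = 24.5220^0.44 ≈ 4.0870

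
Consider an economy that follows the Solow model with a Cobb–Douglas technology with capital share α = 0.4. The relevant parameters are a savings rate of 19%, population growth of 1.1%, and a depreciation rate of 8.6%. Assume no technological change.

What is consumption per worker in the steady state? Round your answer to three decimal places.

c* ≈ 1.268

At the steady state, Δk = 0, so s·k^α = (n + δ)·k.
Dividing both sides by k: k^(1−α) = s / (n + δ).
k^0.6 = 0.19 / (0.011 + 0.086) = 0.19 / 0.097 = 1.9588
k* = 1.9588^(1/0.6) ≈ 3.0666
y* = (k*)^α = 3.0666^0.4 ≈ 1.5655
c* = (1 − s)·y* = (1 − 0.19) × 1.5655 ≈ 1.2681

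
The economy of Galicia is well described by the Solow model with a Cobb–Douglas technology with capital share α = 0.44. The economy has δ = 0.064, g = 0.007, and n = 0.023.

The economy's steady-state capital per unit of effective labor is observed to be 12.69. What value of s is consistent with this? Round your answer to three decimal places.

At the steady state, Δk = 0, so s·k^α = (n + g + δ)·k.
So s / (n + g + δ) = (k*)^(1−α) = 12.69^0.56 = 4.1490.
Therefore s = 4.1490 × (n + g + δ) = 4.1490 × 0.094 = 0.3900.

s ≈ 0.390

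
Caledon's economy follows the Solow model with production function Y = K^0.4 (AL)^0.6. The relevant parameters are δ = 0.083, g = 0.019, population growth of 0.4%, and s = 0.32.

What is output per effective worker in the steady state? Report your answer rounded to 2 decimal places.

At the steady state, Δk = 0, so s·k^α = (n + g + δ)·k.
Rearranging, k^(1−α) = s / (n + g + δ).
k^0.6 = 0.32 / (0.004 + 0.019 + 0.083) = 0.32 / 0.106 = 3.0189
k* = 3.0189^(1/0.6) ≈ 6.3059
y* = (k*)^α = 6.3059^0.4 ≈ 2.0888

y* = 2.09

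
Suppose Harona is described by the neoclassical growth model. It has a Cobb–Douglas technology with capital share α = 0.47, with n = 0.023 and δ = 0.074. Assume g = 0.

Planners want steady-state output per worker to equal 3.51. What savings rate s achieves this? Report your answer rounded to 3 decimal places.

s ≈ 0.400

At the steady state, Δk = 0, so s·k^α = (n + δ)·k.
Since y* = [s/(n + δ)]^(α/(1−α)), we have s/(n + δ) = (y*)^((1−α)/α) = 3.51^1.1277 = 4.1204.
Therefore s = 4.1204 × (n + δ) = 4.1204 × 0.097 = 0.3997.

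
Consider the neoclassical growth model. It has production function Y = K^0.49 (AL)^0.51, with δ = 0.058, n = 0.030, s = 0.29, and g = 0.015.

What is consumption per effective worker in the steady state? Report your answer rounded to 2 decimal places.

c* = 1.92

Steady state requires s·f(k) = (n + g + δ)·k, i.e. s·k^α = (n + g + δ)·k.
Rearranging, k^(1−α) = s / (n + g + δ).
k^0.51 = 0.29 / (0.030 + 0.015 + 0.058) = 0.29 / 0.103 = 2.8155
k* = 2.8155^(1/0.51) ≈ 7.6117
y* = (k*)^α = 7.6117^0.49 ≈ 2.7035
c* = (1 − s)·y* = (1 − 0.29) × 2.7035 ≈ 1.9195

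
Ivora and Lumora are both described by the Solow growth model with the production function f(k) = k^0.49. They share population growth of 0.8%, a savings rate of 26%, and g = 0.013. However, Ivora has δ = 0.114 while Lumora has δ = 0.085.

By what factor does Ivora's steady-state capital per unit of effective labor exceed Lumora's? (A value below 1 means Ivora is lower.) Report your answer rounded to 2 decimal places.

Steady-state k* = [s/(n + g + δ)]^(1/(1−α)), so the ratio is [ (s_I/(n + g + δ)_I) / (s_L/(n + g + δ)_L) ]^1.9608.
s_I/(n + g + δ)_I = 0.26/0.135 = 1.9259; s_L/(n + g + δ)_L = 0.26/0.106 = 2.4528.
Ratio = (1.9259/2.4528)^1.9608 = 0.7852^1.9608 ≈ 0.6224

ratio ≈ 0.62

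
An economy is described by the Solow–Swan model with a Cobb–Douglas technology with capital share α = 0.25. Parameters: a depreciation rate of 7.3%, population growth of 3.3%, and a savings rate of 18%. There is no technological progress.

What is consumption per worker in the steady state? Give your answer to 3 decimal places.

c* ≈ 0.978

Steady state requires s·f(k) = (n + δ)·k, i.e. s·k^α = (n + δ)·k.
Rearranging, k^(1−α) = s / (n + δ).
k^0.75 = 0.18 / (0.033 + 0.073) = 0.18 / 0.106 = 1.6981
k* = 1.6981^(1/0.75) ≈ 2.0259
y* = (k*)^α = 2.0259^0.25 ≈ 1.1930
c* = (1 − s)·y* = (1 − 0.18) × 1.1930 ≈ 0.9783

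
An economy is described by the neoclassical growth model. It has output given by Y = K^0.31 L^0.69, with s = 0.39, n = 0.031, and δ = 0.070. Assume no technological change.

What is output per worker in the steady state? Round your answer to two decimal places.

y* ≈ 1.83

In steady state, investment equals break-even investment: s·k^α = (n + δ)·k.
Rearranging, k^(1−α) = s / (n + δ).
k^0.69 = 0.39 / (0.031 + 0.070) = 0.39 / 0.101 = 3.8614
k* = 3.8614^(1/0.69) ≈ 7.0852
y* = (k*)^α = 7.0852^0.31 ≈ 1.8349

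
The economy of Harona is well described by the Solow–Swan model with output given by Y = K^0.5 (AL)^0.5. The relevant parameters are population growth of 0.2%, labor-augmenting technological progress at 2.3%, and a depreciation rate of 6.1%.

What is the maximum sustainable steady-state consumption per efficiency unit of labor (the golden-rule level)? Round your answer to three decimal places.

At the golden rule, f'(k) = n + g + δ, so α·k^(α−1) = n + g + δ and k_gold = (α/(n + g + δ))^(1/(1−α)).
k_gold = (0.5/0.086)^(1/0.5) = 5.8140^2 ≈ 33.8026
c_gold = f(k_gold) − (n + g + δ)·k_gold = 5.8140 − 0.086×33.8026 ≈ 2.9070

c_gold ≈ 2.907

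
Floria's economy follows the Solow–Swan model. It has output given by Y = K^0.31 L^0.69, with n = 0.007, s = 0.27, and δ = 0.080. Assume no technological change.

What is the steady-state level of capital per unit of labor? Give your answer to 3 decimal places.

k* ≈ 5.162

Steady state requires s·f(k) = (n + δ)·k, i.e. s·k^α = (n + δ)·k.
Rearranging, k^(1−α) = s / (n + δ).
k^0.69 = 0.27 / (0.007 + 0.080) = 0.27 / 0.087 = 3.1034
k* = 3.1034^(1/0.69) ≈ 5.1619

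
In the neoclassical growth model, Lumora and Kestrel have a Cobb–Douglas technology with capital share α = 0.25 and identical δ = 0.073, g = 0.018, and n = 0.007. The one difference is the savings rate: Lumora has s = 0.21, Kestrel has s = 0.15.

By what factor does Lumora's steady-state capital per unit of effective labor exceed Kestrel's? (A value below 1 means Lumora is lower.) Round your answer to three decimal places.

Steady-state k* = [s/(n + g + δ)]^(1/(1−α)), so the ratio is [ (s_L/(n + g + δ)_L) / (s_K/(n + g + δ)_K) ]^1.3333.
s_L/(n + g + δ)_L = 0.21/0.098 = 2.1429; s_K/(n + g + δ)_K = 0.15/0.098 = 1.5306.
Ratio = (2.1429/1.5306)^1.3333 = 1.4000^1.3333 ≈ 1.5661

k*_L / k*_K ≈ 1.566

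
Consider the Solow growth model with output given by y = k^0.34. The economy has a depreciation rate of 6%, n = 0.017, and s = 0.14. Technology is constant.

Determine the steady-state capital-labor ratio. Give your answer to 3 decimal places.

k* ≈ 2.474

At the steady state, Δk = 0, so s·k^α = (n + δ)·k.
Dividing both sides by k: k^(1−α) = s / (n + δ).
k^0.66 = 0.14 / (0.017 + 0.060) = 0.14 / 0.077 = 1.8182
k* = 1.8182^(1/0.66) ≈ 2.4740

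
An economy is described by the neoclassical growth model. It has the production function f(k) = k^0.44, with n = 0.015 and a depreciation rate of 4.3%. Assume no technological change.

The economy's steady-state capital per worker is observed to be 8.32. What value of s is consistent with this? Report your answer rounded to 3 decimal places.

s ≈ 0.190

In steady state, investment equals break-even investment: s·k^α = (n + δ)·k.
So s / (n + δ) = (k*)^(1−α) = 8.32^0.56 = 3.2754.
Therefore s = 3.2754 × (n + δ) = 3.2754 × 0.058 = 0.1900.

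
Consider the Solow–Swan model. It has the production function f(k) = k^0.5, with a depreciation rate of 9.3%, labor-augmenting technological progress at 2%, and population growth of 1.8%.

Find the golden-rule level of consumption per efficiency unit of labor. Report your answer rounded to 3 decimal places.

At the golden rule, f'(k) = n + g + δ, so α·k^(α−1) = n + g + δ and k_gold = (α/(n + g + δ))^(1/(1−α)).
k_gold = (0.5/0.131)^(1/0.5) = 3.8168^2 ≈ 14.5680
c_gold = f(k_gold) − (n + g + δ)·k_gold = 3.8168 − 0.131×14.5680 ≈ 1.9084

c_gold ≈ 1.908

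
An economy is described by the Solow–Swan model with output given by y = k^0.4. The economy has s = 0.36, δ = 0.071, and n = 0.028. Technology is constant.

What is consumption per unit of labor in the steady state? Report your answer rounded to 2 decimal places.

c* = 1.51

Steady state requires s·f(k) = (n + δ)·k, i.e. s·k^α = (n + δ)·k.
Dividing both sides by k: k^(1−α) = s / (n + δ).
k^0.6 = 0.36 / (0.028 + 0.071) = 0.36 / 0.099 = 3.6364
k* = 3.6364^(1/0.6) ≈ 8.5991
y* = (k*)^α = 8.5991^0.4 ≈ 2.3647
c* = (1 − s)·y* = (1 − 0.36) × 2.3647 ≈ 1.5134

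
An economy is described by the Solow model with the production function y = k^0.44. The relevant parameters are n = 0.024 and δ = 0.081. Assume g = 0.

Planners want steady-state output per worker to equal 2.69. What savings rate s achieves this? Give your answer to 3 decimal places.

At the steady state, Δk = 0, so s·k^α = (n + δ)·k.
Since y* = [s/(n + δ)]^(α/(1−α)), we have s/(n + δ) = (y*)^((1−α)/α) = 2.69^1.2727 = 3.5233.
Therefore s = 3.5233 × (n + δ) = 3.5233 × 0.105 = 0.3699.

s ≈ 0.370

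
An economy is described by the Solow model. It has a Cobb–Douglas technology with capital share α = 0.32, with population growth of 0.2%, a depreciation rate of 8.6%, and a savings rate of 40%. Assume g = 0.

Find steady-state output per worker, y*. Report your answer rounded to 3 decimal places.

y* = 2.039

Steady state requires s·f(k) = (n + δ)·k, i.e. s·k^α = (n + δ)·k.
Dividing both sides by k: k^(1−α) = s / (n + δ).
k^0.68 = 0.40 / (0.002 + 0.086) = 0.40 / 0.088 = 4.5455
k* = 4.5455^(1/0.68) ≈ 9.2690
y* = (k*)^α = 9.2690^0.32 ≈ 2.0392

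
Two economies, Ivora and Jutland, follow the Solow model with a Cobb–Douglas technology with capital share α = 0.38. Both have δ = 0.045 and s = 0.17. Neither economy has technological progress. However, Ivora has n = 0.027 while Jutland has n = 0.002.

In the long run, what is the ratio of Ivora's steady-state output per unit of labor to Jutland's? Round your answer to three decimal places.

ratio ≈ 0.770

Steady-state y* = [s/(n + δ)]^(α/(1−α)), so the ratio is [ (s_I/(n + δ)_I) / (s_J/(n + δ)_J) ]^0.6129.
s_I/(n + δ)_I = 0.17/0.072 = 2.3611; s_J/(n + δ)_J = 0.17/0.047 = 3.6170.
Ratio = (2.3611/3.6170)^0.6129 = 0.6528^0.6129 ≈ 0.7700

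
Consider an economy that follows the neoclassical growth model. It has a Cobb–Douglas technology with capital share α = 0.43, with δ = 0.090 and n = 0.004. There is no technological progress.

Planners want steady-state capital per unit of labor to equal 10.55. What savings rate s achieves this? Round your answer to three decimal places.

s ≈ 0.360

At the steady state, Δk = 0, so s·k^α = (n + δ)·k.
So s / (n + δ) = (k*)^(1−α) = 10.55^0.57 = 3.8305.
Therefore s = 3.8305 × (n + δ) = 3.8305 × 0.094 = 0.3601.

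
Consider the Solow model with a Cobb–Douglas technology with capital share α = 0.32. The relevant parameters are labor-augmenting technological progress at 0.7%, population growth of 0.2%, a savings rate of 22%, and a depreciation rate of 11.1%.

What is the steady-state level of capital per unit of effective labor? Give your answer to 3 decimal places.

k* ≈ 2.438

In steady state, investment equals break-even investment: s·k^α = (n + g + δ)·k.
Rearranging, k^(1−α) = s / (n + g + δ).
k^0.68 = 0.22 / (0.002 + 0.007 + 0.111) = 0.22 / 0.120 = 1.8333
k* = 1.8333^(1/0.68) ≈ 2.4384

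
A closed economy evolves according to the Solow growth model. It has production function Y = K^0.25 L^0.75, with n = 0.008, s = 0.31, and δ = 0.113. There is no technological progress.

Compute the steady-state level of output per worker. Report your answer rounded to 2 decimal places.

At the steady state, Δk = 0, so s·k^α = (n + δ)·k.
Dividing both sides by k: k^(1−α) = s / (n + δ).
k^0.75 = 0.31 / (0.008 + 0.113) = 0.31 / 0.121 = 2.5620
k* = 2.5620^(1/0.75) ≈ 3.5057
y* = (k*)^α = 3.5057^0.25 ≈ 1.3683

y* = 1.37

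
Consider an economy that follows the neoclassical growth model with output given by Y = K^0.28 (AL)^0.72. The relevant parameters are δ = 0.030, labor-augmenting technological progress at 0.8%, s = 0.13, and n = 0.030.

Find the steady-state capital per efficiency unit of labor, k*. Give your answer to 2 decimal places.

In steady state, investment equals break-even investment: s·k^α = (n + g + δ)·k.
Rearranging, k^(1−α) = s / (n + g + δ).
k^0.72 = 0.13 / (0.030 + 0.008 + 0.030) = 0.13 / 0.068 = 1.9118
k* = 1.9118^(1/0.72) ≈ 2.4598

k* ≈ 2.46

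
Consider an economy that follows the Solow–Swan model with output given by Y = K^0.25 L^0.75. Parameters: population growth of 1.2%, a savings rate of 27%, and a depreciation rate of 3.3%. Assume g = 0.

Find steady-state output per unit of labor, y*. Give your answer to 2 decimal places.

y* = 1.82

At the steady state, Δk = 0, so s·k^α = (n + δ)·k.
Dividing both sides by k: k^(1−α) = s / (n + δ).
k^0.75 = 0.27 / (0.012 + 0.033) = 0.27 / 0.045 = 6.0000
k* = 6.0000^(1/0.75) ≈ 10.9027
y* = (k*)^α = 10.9027^0.25 ≈ 1.8171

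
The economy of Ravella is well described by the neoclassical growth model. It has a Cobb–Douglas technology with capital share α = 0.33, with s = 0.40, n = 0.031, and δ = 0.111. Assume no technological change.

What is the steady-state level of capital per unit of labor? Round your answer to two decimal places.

In steady state, investment equals break-even investment: s·k^α = (n + δ)·k.
Rearranging, k^(1−α) = s / (n + δ).
k^0.67 = 0.40 / (0.031 + 0.111) = 0.40 / 0.142 = 2.8169
k* = 2.8169^(1/0.67) ≈ 4.6914

k* ≈ 4.69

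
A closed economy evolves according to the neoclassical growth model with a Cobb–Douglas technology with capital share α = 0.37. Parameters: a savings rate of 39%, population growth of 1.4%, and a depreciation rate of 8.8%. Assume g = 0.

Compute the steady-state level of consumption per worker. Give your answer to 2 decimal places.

c* ≈ 1.34

In steady state, investment equals break-even investment: s·k^α = (n + δ)·k.
Rearranging, k^(1−α) = s / (n + δ).
k^0.63 = 0.39 / (0.014 + 0.088) = 0.39 / 0.102 = 3.8235
k* = 3.8235^(1/0.63) ≈ 8.4051
y* = (k*)^α = 8.4051^0.37 ≈ 2.1983
c* = (1 − s)·y* = (1 − 0.39) × 2.1983 ≈ 1.3410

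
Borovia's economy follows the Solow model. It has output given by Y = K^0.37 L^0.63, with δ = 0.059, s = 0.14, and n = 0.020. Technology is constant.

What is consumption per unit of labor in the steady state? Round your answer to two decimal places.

c* = 1.20

In steady state, investment equals break-even investment: s·k^α = (n + δ)·k.
Dividing both sides by k: k^(1−α) = s / (n + δ).
k^0.63 = 0.14 / (0.020 + 0.059) = 0.14 / 0.079 = 1.7722
k* = 1.7722^(1/0.63) ≈ 2.4801
y* = (k*)^α = 2.4801^0.37 ≈ 1.3994
c* = (1 − s)·y* = (1 − 0.14) × 1.3994 ≈ 1.2035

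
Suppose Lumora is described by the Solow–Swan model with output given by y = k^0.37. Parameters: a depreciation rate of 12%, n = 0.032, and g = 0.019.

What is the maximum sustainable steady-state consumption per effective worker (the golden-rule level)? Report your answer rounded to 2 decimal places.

c_gold ≈ 0.99

At the golden rule, f'(k) = n + g + δ, so α·k^(α−1) = n + g + δ and k_gold = (α/(n + g + δ))^(1/(1−α)).
k_gold = (0.37/0.171)^(1/0.63) = 2.1637^1.5873 ≈ 3.4045
c_gold = f(k_gold) − (n + g + δ)·k_gold = 1.5735 − 0.171×3.4045 ≈ 0.9913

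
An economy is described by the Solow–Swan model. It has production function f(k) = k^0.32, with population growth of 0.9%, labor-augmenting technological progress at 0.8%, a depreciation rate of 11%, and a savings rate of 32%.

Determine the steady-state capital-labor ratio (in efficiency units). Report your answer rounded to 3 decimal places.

In steady state, investment equals break-even investment: s·k^α = (n + g + δ)·k.
Dividing both sides by k: k^(1−α) = s / (n + g + δ).
k^0.68 = 0.32 / (0.009 + 0.008 + 0.110) = 0.32 / 0.127 = 2.5197
k* = 2.5197^(1/0.68) ≈ 3.8924

k* = 3.892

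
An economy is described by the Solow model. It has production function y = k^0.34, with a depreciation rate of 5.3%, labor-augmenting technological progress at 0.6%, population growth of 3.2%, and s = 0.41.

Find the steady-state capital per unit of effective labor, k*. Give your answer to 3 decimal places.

At the steady state, Δk = 0, so s·k^α = (n + g + δ)·k.
Rearranging, k^(1−α) = s / (n + g + δ).
k^0.66 = 0.41 / (0.032 + 0.006 + 0.053) = 0.41 / 0.091 = 4.5055
k* = 4.5055^(1/0.66) ≈ 9.7841

k* = 9.784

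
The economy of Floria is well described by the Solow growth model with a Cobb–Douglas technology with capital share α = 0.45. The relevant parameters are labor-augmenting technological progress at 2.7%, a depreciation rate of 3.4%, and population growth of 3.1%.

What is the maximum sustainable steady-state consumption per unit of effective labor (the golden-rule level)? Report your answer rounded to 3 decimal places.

c_gold ≈ 2.016

At the golden rule, f'(k) = n + g + δ, so α·k^(α−1) = n + g + δ and k_gold = (α/(n + g + δ))^(1/(1−α)).
k_gold = (0.45/0.092)^(1/0.55) = 4.8913^1.8182 ≈ 17.9272
c_gold = f(k_gold) − (n + g + δ)·k_gold = 3.6651 − 0.092×17.9272 ≈ 2.0158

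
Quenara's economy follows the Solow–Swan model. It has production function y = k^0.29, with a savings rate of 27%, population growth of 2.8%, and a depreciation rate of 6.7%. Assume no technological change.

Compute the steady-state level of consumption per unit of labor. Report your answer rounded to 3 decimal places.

In steady state, investment equals break-even investment: s·k^α = (n + δ)·k.
Dividing both sides by k: k^(1−α) = s / (n + δ).
k^0.71 = 0.27 / (0.028 + 0.067) = 0.27 / 0.095 = 2.8421
k* = 2.8421^(1/0.71) ≈ 4.3544
y* = (k*)^α = 4.3544^0.29 ≈ 1.5321
c* = (1 − s)·y* = (1 − 0.27) × 1.5321 ≈ 1.1184

c* ≈ 1.118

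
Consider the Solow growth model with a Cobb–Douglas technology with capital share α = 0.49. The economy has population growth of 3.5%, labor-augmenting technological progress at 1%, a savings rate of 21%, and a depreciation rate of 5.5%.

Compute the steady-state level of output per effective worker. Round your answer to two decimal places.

At the steady state, Δk = 0, so s·k^α = (n + g + δ)·k.
Rearranging, k^(1−α) = s / (n + g + δ).
k^0.51 = 0.21 / (0.035 + 0.010 + 0.055) = 0.21 / 0.100 = 2.1000
k* = 2.1000^(1/0.51) ≈ 4.2835
y* = (k*)^α = 4.2835^0.49 ≈ 2.0398

y* ≈ 2.04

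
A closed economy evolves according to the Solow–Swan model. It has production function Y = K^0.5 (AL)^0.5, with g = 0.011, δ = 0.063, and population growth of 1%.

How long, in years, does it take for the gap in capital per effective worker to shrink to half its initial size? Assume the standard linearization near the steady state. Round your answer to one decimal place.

Near the steady state the convergence rate is λ = (1 − α)(n + g + δ).
λ = (1 − 0.5) × 0.084 = 0.5 × 0.084 = 0.0420
Half-life = ln 2 / λ = 0.6931 / 0.0420 ≈ 16.50 years

half-life ≈ 16.5 years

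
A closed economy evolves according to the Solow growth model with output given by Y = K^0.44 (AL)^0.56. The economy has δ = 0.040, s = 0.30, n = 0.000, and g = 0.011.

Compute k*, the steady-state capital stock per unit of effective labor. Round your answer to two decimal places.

k* = 23.67

At the steady state, Δk = 0, so s·k^α = (n + g + δ)·k.
Dividing both sides by k: k^(1−α) = s / (n + g + δ).
k^0.56 = 0.30 / (0.000 + 0.011 + 0.040) = 0.30 / 0.051 = 5.8824
k* = 5.8824^(1/0.56) ≈ 23.6703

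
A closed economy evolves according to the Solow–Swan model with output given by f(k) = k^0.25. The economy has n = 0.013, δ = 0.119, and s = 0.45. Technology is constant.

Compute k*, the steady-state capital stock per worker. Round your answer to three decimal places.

k* ≈ 5.131

At the steady state, Δk = 0, so s·k^α = (n + δ)·k.
Dividing both sides by k: k^(1−α) = s / (n + δ).
k^0.75 = 0.45 / (0.013 + 0.119) = 0.45 / 0.132 = 3.4091
k* = 3.4091^(1/0.75) ≈ 5.1308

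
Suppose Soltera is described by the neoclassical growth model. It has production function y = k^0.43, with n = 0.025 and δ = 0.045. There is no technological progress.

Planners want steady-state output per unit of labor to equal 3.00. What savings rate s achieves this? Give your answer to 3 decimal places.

s ≈ 0.300

Steady state requires s·f(k) = (n + δ)·k, i.e. s·k^α = (n + δ)·k.
Since y* = [s/(n + δ)]^(α/(1−α)), we have s/(n + δ) = (y*)^((1−α)/α) = 3.00^1.3256 = 4.2901.
Therefore s = 4.2901 × (n + δ) = 4.2901 × 0.070 = 0.3003.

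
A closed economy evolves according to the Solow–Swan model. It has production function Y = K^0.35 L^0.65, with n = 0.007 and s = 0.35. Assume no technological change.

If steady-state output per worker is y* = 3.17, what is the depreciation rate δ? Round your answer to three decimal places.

At the steady state, Δk = 0, so s·k^α = (n + δ)·k.
Since y* = [s/(n + δ)]^(α/(1−α)), we have s/(n + δ) = (y*)^((1−α)/α) = 3.17^1.8571 = 8.5215.
Therefore n + δ = s / 8.5215 = 0.35 / 8.5215 = 0.0411, so δ = 0.0411 − 0.007 = 0.0341.

δ ≈ 0.034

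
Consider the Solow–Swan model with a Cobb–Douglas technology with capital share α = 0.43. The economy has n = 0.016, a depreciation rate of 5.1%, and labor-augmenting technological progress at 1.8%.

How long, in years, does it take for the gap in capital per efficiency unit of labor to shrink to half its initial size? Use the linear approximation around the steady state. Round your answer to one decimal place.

Near the steady state the convergence rate is λ = (1 − α)(n + g + δ).
λ = (1 − 0.43) × 0.085 = 0.57 × 0.085 = 0.04845
Half-life = ln 2 / λ = 0.6931 / 0.04845 ≈ 14.31 years

half-life ≈ 14.3 years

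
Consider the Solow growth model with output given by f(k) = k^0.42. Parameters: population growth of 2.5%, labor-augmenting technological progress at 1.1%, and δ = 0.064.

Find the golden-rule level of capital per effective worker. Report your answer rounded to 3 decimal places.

The golden rule sets f'(k) = n + g + δ, i.e. α·k^(α−1) = n + g + δ.
So k^(1−α) = α / (n + g + δ) = 0.42 / 0.100 = 4.2000.
k_gold = 4.2000^(1/0.58) ≈ 11.8732

k_gold ≈ 11.873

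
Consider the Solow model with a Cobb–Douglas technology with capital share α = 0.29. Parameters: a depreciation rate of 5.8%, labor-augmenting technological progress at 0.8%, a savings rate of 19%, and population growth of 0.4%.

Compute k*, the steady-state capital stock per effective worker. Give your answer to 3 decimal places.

In steady state, investment equals break-even investment: s·k^α = (n + g + δ)·k.
Dividing both sides by k: k^(1−α) = s / (n + g + δ).
k^0.71 = 0.19 / (0.004 + 0.008 + 0.058) = 0.19 / 0.070 = 2.7143
k* = 2.7143^(1/0.71) ≈ 4.0812

k* ≈ 4.081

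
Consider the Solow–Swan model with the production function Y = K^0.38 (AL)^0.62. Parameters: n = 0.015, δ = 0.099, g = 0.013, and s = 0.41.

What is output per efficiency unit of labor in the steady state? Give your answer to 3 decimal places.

y* ≈ 2.051

In steady state, investment equals break-even investment: s·k^α = (n + g + δ)·k.
Rearranging, k^(1−α) = s / (n + g + δ).
k^0.62 = 0.41 / (0.015 + 0.013 + 0.099) = 0.41 / 0.127 = 3.2283
k* = 3.2283^(1/0.62) ≈ 6.6210
y* = (k*)^α = 6.6210^0.38 ≈ 2.0509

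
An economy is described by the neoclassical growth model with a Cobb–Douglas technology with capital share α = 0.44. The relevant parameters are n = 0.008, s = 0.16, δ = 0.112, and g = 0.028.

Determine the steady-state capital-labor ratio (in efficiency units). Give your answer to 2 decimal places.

Steady state requires s·f(k) = (n + g + δ)·k, i.e. s·k^α = (n + g + δ)·k.
Dividing both sides by k: k^(1−α) = s / (n + g + δ).
k^0.56 = 0.16 / (0.008 + 0.028 + 0.112) = 0.16 / 0.148 = 1.0811
k* = 1.0811^(1/0.56) ≈ 1.1494

k* ≈ 1.15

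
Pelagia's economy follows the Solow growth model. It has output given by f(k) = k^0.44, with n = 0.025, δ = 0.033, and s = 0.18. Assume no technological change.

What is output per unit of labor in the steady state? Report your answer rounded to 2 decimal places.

At the steady state, Δk = 0, so s·k^α = (n + δ)·k.
Dividing both sides by k: k^(1−α) = s / (n + δ).
k^0.56 = 0.18 / (0.025 + 0.033) = 0.18 / 0.058 = 3.1034
k* = 3.1034^(1/0.56) ≈ 7.5558
y* = (k*)^α = 7.5558^0.44 ≈ 2.4347

y* = 2.43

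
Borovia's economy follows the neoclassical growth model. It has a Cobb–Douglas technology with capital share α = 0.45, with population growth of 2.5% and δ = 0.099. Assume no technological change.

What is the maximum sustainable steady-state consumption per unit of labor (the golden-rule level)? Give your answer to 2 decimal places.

c_gold ≈ 1.58

At the golden rule, f'(k) = n + δ, so α·k^(α−1) = n + δ and k_gold = (α/(n + δ))^(1/(1−α)).
k_gold = (0.45/0.124)^(1/0.55) = 3.6290^1.8182 ≈ 10.4185
c_gold = f(k_gold) − (n + δ)·k_gold = 2.8709 − 0.124×10.4185 ≈ 1.5790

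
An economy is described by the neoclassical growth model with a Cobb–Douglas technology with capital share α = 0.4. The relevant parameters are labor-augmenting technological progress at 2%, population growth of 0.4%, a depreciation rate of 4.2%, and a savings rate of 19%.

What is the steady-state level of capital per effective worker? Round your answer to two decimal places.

k* = 5.83

Steady state requires s·f(k) = (n + g + δ)·k, i.e. s·k^α = (n + g + δ)·k.
Dividing both sides by k: k^(1−α) = s / (n + g + δ).
k^0.6 = 0.19 / (0.004 + 0.020 + 0.042) = 0.19 / 0.066 = 2.8788
k* = 2.8788^(1/0.6) ≈ 5.8258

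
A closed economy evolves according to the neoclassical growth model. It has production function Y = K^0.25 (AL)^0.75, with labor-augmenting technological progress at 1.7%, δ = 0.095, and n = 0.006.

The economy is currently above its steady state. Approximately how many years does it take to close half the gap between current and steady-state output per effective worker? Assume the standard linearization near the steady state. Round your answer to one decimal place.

Near the steady state the convergence rate is λ = (1 − α)(n + g + δ).
λ = (1 − 0.25) × 0.118 = 0.75 × 0.118 = 0.0885
Half-life = ln 2 / λ = 0.6931 / 0.0885 ≈ 7.83 years

half-life ≈ 7.8 years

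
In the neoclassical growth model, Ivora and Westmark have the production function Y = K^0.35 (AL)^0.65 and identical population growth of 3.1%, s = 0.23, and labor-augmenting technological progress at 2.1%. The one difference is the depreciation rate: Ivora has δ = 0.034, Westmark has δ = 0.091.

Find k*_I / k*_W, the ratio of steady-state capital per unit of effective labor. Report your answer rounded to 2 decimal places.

Steady-state k* = [s/(n + g + δ)]^(1/(1−α)), so the ratio is [ (s_I/(n + g + δ)_I) / (s_W/(n + g + δ)_W) ]^1.5385.
s_I/(n + g + δ)_I = 0.23/0.086 = 2.6744; s_W/(n + g + δ)_W = 0.23/0.143 = 1.6084.
Ratio = (2.6744/1.6084)^1.5385 = 1.6628^1.5385 ≈ 2.1866

ratio ≈ 2.19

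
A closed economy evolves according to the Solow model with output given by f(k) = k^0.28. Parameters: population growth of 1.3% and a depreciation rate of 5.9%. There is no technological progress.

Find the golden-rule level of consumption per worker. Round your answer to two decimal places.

c_gold ≈ 1.22

At the golden rule, f'(k) = n + δ, so α·k^(α−1) = n + δ and k_gold = (α/(n + δ))^(1/(1−α)).
k_gold = (0.28/0.072)^(1/0.72) = 3.8889^1.3889 ≈ 6.5949
c_gold = f(k_gold) − (n + δ)·k_gold = 1.6958 − 0.072×6.5949 ≈ 1.2210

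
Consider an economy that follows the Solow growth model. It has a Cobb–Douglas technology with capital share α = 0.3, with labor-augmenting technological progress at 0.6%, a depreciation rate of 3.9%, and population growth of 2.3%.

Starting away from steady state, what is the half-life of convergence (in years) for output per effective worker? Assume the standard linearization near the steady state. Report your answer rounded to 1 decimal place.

Near the steady state the convergence rate is λ = (1 − α)(n + g + δ).
λ = (1 − 0.3) × 0.068 = 0.7 × 0.068 = 0.0476
Half-life = ln 2 / λ = 0.6931 / 0.0476 ≈ 14.56 years

about 14.6 years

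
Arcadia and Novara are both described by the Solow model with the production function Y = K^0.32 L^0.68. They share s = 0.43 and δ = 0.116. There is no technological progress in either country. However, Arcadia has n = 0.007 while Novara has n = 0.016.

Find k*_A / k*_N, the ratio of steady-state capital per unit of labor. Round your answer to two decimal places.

ratio ≈ 1.11

Steady-state k* = [s/(n + δ)]^(1/(1−α)), so the ratio is [ (s_A/(n + δ)_A) / (s_N/(n + δ)_N) ]^1.4706.
s_A/(n + δ)_A = 0.43/0.123 = 3.4959; s_N/(n + δ)_N = 0.43/0.132 = 3.2576.
Ratio = (3.4959/3.2576)^1.4706 = 1.0732^1.4706 ≈ 1.1095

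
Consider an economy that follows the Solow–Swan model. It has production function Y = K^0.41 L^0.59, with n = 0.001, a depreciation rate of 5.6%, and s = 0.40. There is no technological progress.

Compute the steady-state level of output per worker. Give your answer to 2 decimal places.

y* = 3.87

At the steady state, Δk = 0, so s·k^α = (n + δ)·k.
Rearranging, k^(1−α) = s / (n + δ).
k^0.59 = 0.40 / (0.001 + 0.056) = 0.40 / 0.057 = 7.0175
k* = 7.0175^(1/0.59) ≈ 27.1774
y* = (k*)^α = 27.1774^0.41 ≈ 3.8728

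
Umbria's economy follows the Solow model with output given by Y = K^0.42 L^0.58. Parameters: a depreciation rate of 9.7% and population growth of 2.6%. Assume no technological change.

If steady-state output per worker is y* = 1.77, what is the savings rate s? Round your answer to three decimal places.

Steady state requires s·f(k) = (n + δ)·k, i.e. s·k^α = (n + δ)·k.
Since y* = [s/(n + δ)]^(α/(1−α)), we have s/(n + δ) = (y*)^((1−α)/α) = 1.77^1.381 = 2.2001.
Therefore s = 2.2001 × (n + δ) = 2.2001 × 0.123 = 0.2706.

s ≈ 0.271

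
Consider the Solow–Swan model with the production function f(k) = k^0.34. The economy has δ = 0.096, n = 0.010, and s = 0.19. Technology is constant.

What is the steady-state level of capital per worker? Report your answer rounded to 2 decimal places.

k* = 2.42

Steady state requires s·f(k) = (n + δ)·k, i.e. s·k^α = (n + δ)·k.
Rearranging, k^(1−α) = s / (n + δ).
k^0.66 = 0.19 / (0.010 + 0.096) = 0.19 / 0.106 = 1.7925
k* = 1.7925^(1/0.66) ≈ 2.4212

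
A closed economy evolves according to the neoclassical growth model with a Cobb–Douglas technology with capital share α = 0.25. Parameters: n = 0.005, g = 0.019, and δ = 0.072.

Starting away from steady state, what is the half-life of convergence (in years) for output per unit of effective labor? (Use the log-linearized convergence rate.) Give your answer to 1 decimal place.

t_½ ≈ 9.6 years

Near the steady state the convergence rate is λ = (1 − α)(n + g + δ).
λ = (1 − 0.25) × 0.096 = 0.75 × 0.096 = 0.0720
Half-life = ln 2 / λ = 0.6931 / 0.0720 ≈ 9.63 years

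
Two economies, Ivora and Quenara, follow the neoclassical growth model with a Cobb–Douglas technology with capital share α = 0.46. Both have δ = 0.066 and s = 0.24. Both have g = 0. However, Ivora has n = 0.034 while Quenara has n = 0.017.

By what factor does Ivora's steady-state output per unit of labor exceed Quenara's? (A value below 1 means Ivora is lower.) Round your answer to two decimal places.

ratio ≈ 0.85

Steady-state y* = [s/(n + δ)]^(α/(1−α)), so the ratio is [ (s_I/(n + δ)_I) / (s_Q/(n + δ)_Q) ]^0.8519.
s_I/(n + δ)_I = 0.24/0.100 = 2.4000; s_Q/(n + δ)_Q = 0.24/0.083 = 2.8916.
Ratio = (2.4000/2.8916)^0.8519 = 0.8300^0.8519 ≈ 0.8532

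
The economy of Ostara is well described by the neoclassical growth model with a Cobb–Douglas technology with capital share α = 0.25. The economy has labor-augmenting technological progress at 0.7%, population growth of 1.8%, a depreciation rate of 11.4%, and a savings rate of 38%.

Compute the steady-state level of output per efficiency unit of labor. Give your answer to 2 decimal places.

In steady state, investment equals break-even investment: s·k^α = (n + g + δ)·k.
Rearranging, k^(1−α) = s / (n + g + δ).
k^0.75 = 0.38 / (0.018 + 0.007 + 0.114) = 0.38 / 0.139 = 2.7338
k* = 2.7338^(1/0.75) ≈ 3.8226
y* = (k*)^α = 3.8226^0.25 ≈ 1.3983

y* = 1.40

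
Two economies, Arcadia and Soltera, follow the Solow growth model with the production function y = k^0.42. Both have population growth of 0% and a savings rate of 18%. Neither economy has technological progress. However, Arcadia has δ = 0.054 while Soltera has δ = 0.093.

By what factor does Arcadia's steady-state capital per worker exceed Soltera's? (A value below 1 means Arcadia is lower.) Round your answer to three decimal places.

ratio ≈ 2.553

Steady-state k* = [s/(n + δ)]^(1/(1−α)), so the ratio is [ (s_A/(n + δ)_A) / (s_S/(n + δ)_S) ]^1.7241.
s_A/(n + δ)_A = 0.18/0.054 = 3.3333; s_S/(n + δ)_S = 0.18/0.093 = 1.9355.
Ratio = (3.3333/1.9355)^1.7241 = 1.7222^1.7241 ≈ 2.5529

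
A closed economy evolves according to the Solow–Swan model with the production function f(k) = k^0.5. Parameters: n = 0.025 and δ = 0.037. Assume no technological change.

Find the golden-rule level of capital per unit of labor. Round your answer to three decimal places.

The golden rule sets f'(k) = n + δ, i.e. α·k^(α−1) = n + δ.
So k^(1−α) = α / (n + δ) = 0.5 / 0.062 = 8.0645.
k_gold = 8.0645^(1/0.5) ≈ 65.0362

k_gold ≈ 65.036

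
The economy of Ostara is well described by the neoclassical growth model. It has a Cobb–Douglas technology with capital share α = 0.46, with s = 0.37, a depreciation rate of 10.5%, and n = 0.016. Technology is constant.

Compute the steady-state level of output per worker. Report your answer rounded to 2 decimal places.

At the steady state, Δk = 0, so s·k^α = (n + δ)·k.
Rearranging, k^(1−α) = s / (n + δ).
k^0.54 = 0.37 / (0.016 + 0.105) = 0.37 / 0.121 = 3.0579
k* = 3.0579^(1/0.54) ≈ 7.9238
y* = (k*)^α = 7.9238^0.46 ≈ 2.5913

y* = 2.59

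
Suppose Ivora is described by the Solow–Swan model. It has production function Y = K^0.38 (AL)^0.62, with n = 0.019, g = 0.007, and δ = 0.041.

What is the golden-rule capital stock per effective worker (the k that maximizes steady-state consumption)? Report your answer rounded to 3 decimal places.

k_gold ≈ 16.431

The golden rule sets f'(k) = n + g + δ, i.e. α·k^(α−1) = n + g + δ.
So k^(1−α) = α / (n + g + δ) = 0.38 / 0.067 = 5.6716.
k_gold = 5.6716^(1/0.62) ≈ 16.4306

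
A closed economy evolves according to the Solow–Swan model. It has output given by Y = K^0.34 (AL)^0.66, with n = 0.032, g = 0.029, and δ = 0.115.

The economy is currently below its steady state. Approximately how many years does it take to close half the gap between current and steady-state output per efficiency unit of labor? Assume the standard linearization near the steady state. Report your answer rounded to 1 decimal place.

Near the steady state the convergence rate is λ = (1 − α)(n + g + δ).
λ = (1 − 0.34) × 0.176 = 0.66 × 0.176 = 0.11616
Half-life = ln 2 / λ = 0.6931 / 0.11616 ≈ 5.97 years

t_½ ≈ 6.0 years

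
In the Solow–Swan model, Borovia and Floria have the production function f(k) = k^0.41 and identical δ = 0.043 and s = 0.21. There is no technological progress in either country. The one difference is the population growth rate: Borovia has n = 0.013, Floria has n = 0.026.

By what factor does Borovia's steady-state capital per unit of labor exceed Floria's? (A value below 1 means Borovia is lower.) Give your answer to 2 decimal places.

k*_B / k*_F ≈ 1.42

Steady-state k* = [s/(n + δ)]^(1/(1−α)), so the ratio is [ (s_B/(n + δ)_B) / (s_F/(n + δ)_F) ]^1.6949.
s_B/(n + δ)_B = 0.21/0.056 = 3.7500; s_F/(n + δ)_F = 0.21/0.069 = 3.0435.
Ratio = (3.7500/3.0435)^1.6949 = 1.2321^1.6949 ≈ 1.4244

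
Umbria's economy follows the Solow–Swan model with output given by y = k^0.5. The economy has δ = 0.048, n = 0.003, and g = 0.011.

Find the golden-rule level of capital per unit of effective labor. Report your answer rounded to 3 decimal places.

The golden rule sets f'(k) = n + g + δ, i.e. α·k^(α−1) = n + g + δ.
So k^(1−α) = α / (n + g + δ) = 0.5 / 0.062 = 8.0645.
k_gold = 8.0645^(1/0.5) ≈ 65.0362

k_gold ≈ 65.036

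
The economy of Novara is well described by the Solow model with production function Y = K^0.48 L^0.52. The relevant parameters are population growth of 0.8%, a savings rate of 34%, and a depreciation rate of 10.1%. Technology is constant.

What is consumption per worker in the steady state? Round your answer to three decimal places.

At the steady state, Δk = 0, so s·k^α = (n + δ)·k.
Rearranging, k^(1−α) = s / (n + δ).
k^0.52 = 0.34 / (0.008 + 0.101) = 0.34 / 0.109 = 3.1193
k* = 3.1193^(1/0.52) ≈ 8.9148
y* = (k*)^α = 8.9148^0.48 ≈ 2.8579
c* = (1 − s)·y* = (1 − 0.34) × 2.8579 ≈ 1.8862

c* = 1.886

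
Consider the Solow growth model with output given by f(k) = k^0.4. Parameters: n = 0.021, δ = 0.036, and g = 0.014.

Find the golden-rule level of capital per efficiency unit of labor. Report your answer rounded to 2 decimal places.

The golden rule sets f'(k) = n + g + δ, i.e. α·k^(α−1) = n + g + δ.
So k^(1−α) = α / (n + g + δ) = 0.4 / 0.071 = 5.6338.
k_gold = 5.6338^(1/0.6) ≈ 17.8376

k_gold ≈ 17.84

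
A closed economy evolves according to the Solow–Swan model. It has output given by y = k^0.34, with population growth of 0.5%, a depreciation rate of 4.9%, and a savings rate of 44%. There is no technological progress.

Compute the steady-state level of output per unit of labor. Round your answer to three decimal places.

y* = 2.947

In steady state, investment equals break-even investment: s·k^α = (n + δ)·k.
Dividing both sides by k: k^(1−α) = s / (n + δ).
k^0.66 = 0.44 / (0.005 + 0.049) = 0.44 / 0.054 = 8.1481
k* = 8.1481^(1/0.66) ≈ 24.0098
y* = (k*)^α = 24.0098^0.34 ≈ 2.9467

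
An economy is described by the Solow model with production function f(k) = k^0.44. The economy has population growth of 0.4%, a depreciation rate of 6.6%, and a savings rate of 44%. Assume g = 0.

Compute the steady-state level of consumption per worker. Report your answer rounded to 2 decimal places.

Steady state requires s·f(k) = (n + δ)·k, i.e. s·k^α = (n + δ)·k.
Dividing both sides by k: k^(1−α) = s / (n + δ).
k^0.56 = 0.44 / (0.004 + 0.066) = 0.44 / 0.070 = 6.2857
k* = 6.2857^(1/0.56) ≈ 26.6460
y* = (k*)^α = 26.6460^0.44 ≈ 4.2391
c* = (1 − s)·y* = (1 − 0.44) × 4.2391 ≈ 2.3739

c* ≈ 2.37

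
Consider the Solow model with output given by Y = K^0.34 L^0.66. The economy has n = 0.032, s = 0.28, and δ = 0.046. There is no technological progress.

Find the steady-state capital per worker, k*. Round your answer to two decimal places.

Steady state requires s·f(k) = (n + δ)·k, i.e. s·k^α = (n + δ)·k.
Dividing both sides by k: k^(1−α) = s / (n + δ).
k^0.66 = 0.28 / (0.032 + 0.046) = 0.28 / 0.078 = 3.5897
k* = 3.5897^(1/0.66) ≈ 6.9342

k* = 6.93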